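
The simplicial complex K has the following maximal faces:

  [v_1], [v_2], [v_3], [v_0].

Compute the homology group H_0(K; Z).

We work with the vertex ordering v_0 < v_1 < v_2 < v_3. The simplices of K, each written with vertices in increasing order, are:

  0-simplices (4): [v_0], [v_1], [v_2], [v_3]

so the chain groups are C_0 ≅ Z^4.

Computing H_k = (kernel of ∂_k) / (image of ∂_{k+1}):

  H_0: rank C_0 − rank ∂_1 = 4 − 0 = 4, and there is no ∂_1, so H_0 = Z^4.

H_0 = Z^4.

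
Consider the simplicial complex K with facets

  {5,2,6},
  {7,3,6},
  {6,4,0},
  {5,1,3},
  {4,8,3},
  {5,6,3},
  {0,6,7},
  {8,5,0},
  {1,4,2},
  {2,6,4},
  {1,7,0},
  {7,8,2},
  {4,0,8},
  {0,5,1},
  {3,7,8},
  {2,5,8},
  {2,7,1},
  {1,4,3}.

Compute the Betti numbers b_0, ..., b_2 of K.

b_0 = 1, b_1 = 2, b_2 = 1.

K has 9 vertices, 27 edges, 18 triangles.
rank ∂_0 = 0, rank ∂_1 = 8 ⇒ b_0 = 9 − 0 − 8 = 1; all invariant factors of ∂_1 are 1 so no torsion. So H_0 = Z.
rank ∂_1 = 8, rank ∂_2 = 17 ⇒ b_1 = 27 − 8 − 17 = 2; all invariant factors of ∂_2 are 1 so no torsion. So H_1 = Z^2.
rank ∂_2 = 17, rank ∂_3 = 0 ⇒ b_2 = 18 − 17 − 0 = 1. So H_2 = Z.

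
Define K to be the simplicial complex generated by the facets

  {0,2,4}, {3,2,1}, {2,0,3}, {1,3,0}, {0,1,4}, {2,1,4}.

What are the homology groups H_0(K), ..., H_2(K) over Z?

Fix the vertex order 0 < 1 < 2 < 3 < 4 and write every simplex with vertices in increasing order. Then dim K = 2 and the simplices of K are:

  0-simplices (5): [0], [1], [2], [3], [4]
  1-simplices (9): [0,1], [0,2], [0,3], [0,4], [1,2], [1,3], [1,4], [2,3], [2,4]
  2-simplices (6): [0,1,3], [0,1,4], [0,2,3], [0,2,4], [1,2,3], [1,2,4]

Hence C_0 ≅ Z^5, C_1 ≅ Z^9, C_2 ≅ Z^6.

The boundary map ∂_1: C_1 → C_0 is given by ∂[p,q] = [q] − [p]. For instance
  ∂[0,2] = [2] − [0].
The 5×9 boundary matrix has rank 4 and Smith normal form diag(1,1,1,1).

Boundary ∂_2: C_2 → C_1 maps a triangle to the signed sum of its edges. For instance
  ∂[0,2,3] = [2,3] − [0,3] + [0,2],
  ∂[1,2,4] = [2,4] − [1,4] + [1,2].
As a 9×6 matrix over Z this has rank 5, with invariant factors (1,1,1,1,1).

Reading off H_k = ker ∂_k / im ∂_{k+1}:

  H_0: rank C_0 − rank ∂_1 = 5 − 4 = 1, and the invariant factors of ∂_1 are all 1, so H_0 = Z.
  H_1: rank ker ∂_1 − rank ∂_2 = (9 − 4) − 5 = 0, and the invariant factors of ∂_2 are all 1, so H_1 = 0.
  H_2: rank ker ∂_2 − rank ∂_3 = (6 − 5) − 0 = 1, and there is no ∂_3, so H_2 = Z.

(K is a triangulation of the 2-sphere S^2.)

H_0 ≅ Z,  H_1 = 0,  H_2 ≅ Z.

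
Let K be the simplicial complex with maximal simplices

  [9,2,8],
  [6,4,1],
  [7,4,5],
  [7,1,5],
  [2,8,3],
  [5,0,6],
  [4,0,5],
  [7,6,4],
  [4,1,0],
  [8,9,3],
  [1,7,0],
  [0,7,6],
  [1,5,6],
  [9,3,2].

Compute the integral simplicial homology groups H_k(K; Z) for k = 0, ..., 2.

H_0 = Z^2,  H_1 = Z/2,  H_2 = Z.

Fix the vertex order 0 < 1 < 2 < 3 < 4 < 5 < 6 < 7 < 8 < 9 and write every simplex with vertices in increasing order. Then dim K = 2 and the simplices of K are:

  0-simplices (10): [0], [1], [2], [3], [4], [5], [6], [7], [8], [9]
  1-simplices (21): [0,1], [0,4], [0,5], [0,6], [0,7], [1,4], [1,5], [1,6], [1,7], [2,3], [2,8], [2,9], [3,8], [3,9], [4,5], [4,6], [4,7], [5,6], [5,7], [6,7], [8,9]
  2-simplices (14): [0,1,4], [0,1,7], [0,4,5], [0,5,6], [0,6,7], [1,4,6], [1,5,6], [1,5,7], [2,3,8], [2,3,9], [2,8,9], [3,8,9], [4,5,7], [4,6,7]

giving chain groups C_0 ≅ Z^10, C_1 ≅ Z^21, C_2 ≅ Z^14.

The boundary map ∂_1: C_1 → C_0 maps an edge to its endpoints' difference, ∂[p,q] = q − p. For instance
  ∂[1,7] = [7] − [1].
This gives a 10×21 integer matrix of rank 8; reducing to Smith normal form yields diagonal entries (1,1,1,1,1,1,1,1).

Boundary ∂_2: C_2 → C_1 maps a triangle to the signed sum of its edges. For instance
  ∂[2,8,9] = [8,9] − [2,9] + [2,8],
  ∂[0,4,5] = [4,5] − [0,5] + [0,4].
The 21×14 boundary matrix has rank 13 and Smith normal form diag(1,1,1,1,1,1,1,1,1,1,1,1,2).

Computing H_k = (kernel of ∂_k) / (image of ∂_{k+1}):

  H_0: rank C_0 − rank ∂_1 = 10 − 8 = 2, and the invariant factors of ∂_1 are all 1, so H_0 = Z^2.
  H_1: rank ker ∂_1 − rank ∂_2 = (21 − 8) − 13 = 0, and ∂_2 has invariant factor 2 > 1, so H_1 = Z/2.
  H_2: rank ker ∂_2 − rank ∂_3 = (14 − 13) − 0 = 1, and there is no ∂_3, so H_2 = Z.

As a check, the Euler characteristic is 10 − 21 + 14 = 3, which agrees with 2 − 0 + 1 = 3.
(K is a triangulation of the disjoint union of the real projective plane RP^2 and the 2-sphere S^2.)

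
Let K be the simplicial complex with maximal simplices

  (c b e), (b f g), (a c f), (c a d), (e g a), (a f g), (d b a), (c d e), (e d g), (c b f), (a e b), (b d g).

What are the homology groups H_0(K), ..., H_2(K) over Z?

K has 7 vertices, 18 edges, 12 triangles.
rank ∂_0 = 0, rank ∂_1 = 6 ⇒ b_0 = 7 − 0 − 6 = 1; all invariant factors of ∂_1 are 1 so no torsion. So H_0 ≅ Z.
rank ∂_1 = 6, rank ∂_2 = 12 ⇒ b_1 = 18 − 6 − 12 = 0; ∂_2 has invariant factor(s) [2] giving torsion. So H_1 ≅ Z_2.
rank ∂_2 = 12, rank ∂_3 = 0 ⇒ b_2 = 12 − 12 − 0 = 0. So H_2 ≅ 0.

H_0 ≅ Z,  H_1 ≅ Z_2,  H_2 = 0.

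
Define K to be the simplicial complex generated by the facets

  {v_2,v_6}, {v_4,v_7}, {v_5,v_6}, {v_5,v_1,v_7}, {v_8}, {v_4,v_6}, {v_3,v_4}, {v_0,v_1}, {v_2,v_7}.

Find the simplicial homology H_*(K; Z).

H_0 ≅ Z^2,  H_1 ≅ Z^2,  H_2 = 0.

Take the total order v_0 < v_1 < v_2 < v_3 < v_4 < v_5 < v_6 < v_7 < v_8 on the vertex set. Then K (dimension 2) consists of the simplices:

  0-simplices (9): [v_0], [v_1], [v_2], [v_3], [v_4], [v_5], [v_6], [v_7], [v_8]
  1-simplices (10): [v_0,v_1], [v_1,v_5], [v_1,v_7], [v_2,v_6], [v_2,v_7], [v_3,v_4], [v_4,v_6], [v_4,v_7], [v_5,v_6], [v_5,v_7]
  2-simplices (1): [v_1,v_5,v_7]

giving chain groups C_0 ≅ Z^9, C_1 ≅ Z^10, C_2 ≅ Z^1.

∂_1: C_1 → C_0 sends each edge [p,q] (with p < q) to q − p.
This gives a 9×10 integer matrix of rank 7; reducing to Smith normal form yields diagonal entries (1,1,1,1,1,1,1).

Boundary ∂_2: C_2 → C_1 acts by ∂[p,q,r] = [q,r] − [p,r] + [p,q]. For instance
  ∂[v_1,v_5,v_7] = [v_5,v_7] − [v_1,v_7] + [v_1,v_5].
As a 10×1 matrix over Z this has rank 1, with invariant factors (1).

From H_k ≅ ker(∂_k) / im(∂_{k+1}) we obtain:

  H_0: rank C_0 − rank ∂_1 = 9 − 7 = 2, and the invariant factors of ∂_1 are all 1, so H_0 = Z^2.
  H_1: rank ker ∂_1 − rank ∂_2 = (10 − 7) − 1 = 2, and the invariant factors of ∂_2 are all 1, so H_1 = Z^2.
  H_2: rank ker ∂_2 − rank ∂_3 = (1 − 1) − 0 = 0, and there is no ∂_3, so H_2 = 0.

As a check, the Euler characteristic is 9 − 10 + 1 = 0, which agrees with 2 − 2 + 0 = 0.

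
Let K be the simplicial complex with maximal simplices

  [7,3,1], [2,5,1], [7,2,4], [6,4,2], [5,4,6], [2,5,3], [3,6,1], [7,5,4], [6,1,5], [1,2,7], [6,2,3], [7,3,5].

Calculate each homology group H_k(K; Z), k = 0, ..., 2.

H_0 = Z,  H_1 = Z_2,  H_2 = 0.

K has 7 vertices, 18 edges, 12 triangles.
rank ∂_0 = 0, rank ∂_1 = 6 ⇒ b_0 = 7 − 0 − 6 = 1; all invariant factors of ∂_1 are 1 so no torsion. So H_0 ≅ Z.
rank ∂_1 = 6, rank ∂_2 = 12 ⇒ b_1 = 18 − 6 − 12 = 0; ∂_2 has invariant factor(s) [2] giving torsion. So H_1 ≅ Z_2.
rank ∂_2 = 12, rank ∂_3 = 0 ⇒ b_2 = 12 − 12 − 0 = 0. So H_2 ≅ 0.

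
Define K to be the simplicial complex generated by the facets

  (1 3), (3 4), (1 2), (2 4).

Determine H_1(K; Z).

H_1 ≅ Z.

Take the total order 1 < 2 < 3 < 4 on the vertex set. Then K (dimension 1) consists of the simplices:

  0-simplices (4): [1], [2], [3], [4]
  1-simplices (4): [1,2], [1,3], [2,4], [3,4]

Hence C_0 ≅ Z^4, C_1 ≅ Z^4.

Boundary ∂_1: C_1 → C_0 is given by ∂[p,q] = [q] − [p].
The resulting 4×4 matrix has rank 3, and its Smith normal form has invariant factors (1,1,1).

From H_k ≅ ker(∂_k) / im(∂_{k+1}) we obtain:

  H_1: rank ker ∂_1 − rank ∂_2 = (4 − 3) − 0 = 1, and there is no ∂_2, so H_1 = Z.

(K is a triangulation of the circle S^1.)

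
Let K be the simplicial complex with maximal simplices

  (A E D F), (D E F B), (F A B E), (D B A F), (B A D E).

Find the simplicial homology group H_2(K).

H_2 = 0.

Take the total order A < B < D < E < F on the vertex set. Then K (dimension 3) consists of the simplices:

  0-simplices (5): A, B, D, E, F
  1-simplices (10): AB, AD, AE, AF, BD, BE, BF, DE, DF, EF
  2-simplices (10): ABD, ABE, ABF, ADE, ADF, AEF, BDE, BDF, BEF, DEF
  3-simplices (5): ABDE, ABDF, ABEF, ADEF, BDEF

giving chain groups C_0 ≅ Z^5, C_1 ≅ Z^10, C_2 ≅ Z^10, C_3 ≅ Z^5.

The boundary map ∂_1: C_1 → C_0 maps an edge to its endpoints' difference, ∂[p,q] = q − p. For instance
  ∂DF = F − D.
The 5×10 boundary matrix has rank 4 and Smith normal form diag(1,1,1,1).

∂_2: C_2 → C_1 maps a triangle to the signed sum of its edges. For instance
  ∂DEF = EF − DF + DE,
  ∂ABF = BF − AF + AB.
This gives a 10×10 integer matrix of rank 6; reducing to Smith normal form yields diagonal entries (1,1,1,1,1,1).

∂_3: C_3 → C_2 sends each 3-simplex σ to the alternating sum Σ_i (−1)^i (σ with its i-th vertex removed). For instance
  ∂BDEF = DEF − BEF + BDF − BDE,
  ∂ADEF = DEF − AEF + ADF − ADE.
This gives a 10×5 integer matrix of rank 4; reducing to Smith normal form yields diagonal entries (1,1,1,1).

From H_k ≅ ker(∂_k) / im(∂_{k+1}) we obtain:

  H_2: rank ker ∂_2 − rank ∂_3 = (10 − 6) − 4 = 0, and the invariant factors of ∂_3 are all 1, so H_2 = 0.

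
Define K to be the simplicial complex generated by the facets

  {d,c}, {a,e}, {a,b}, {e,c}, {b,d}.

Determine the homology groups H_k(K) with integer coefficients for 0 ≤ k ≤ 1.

H_0 = Z,  H_1 = Z.

We work with the vertex ordering a < b < c < d < e. The simplices of K, each written with vertices in increasing order, are:

  0-simplices (5): a, b, c, d, e
  1-simplices (5): ab, ae, bd, cd, ce

so the chain groups are C_0 ≅ Z^5, C_1 ≅ Z^5.

∂_1: C_1 → C_0 maps an edge to its endpoints' difference, ∂[p,q] = q − p.
As a 5×5 matrix over Z this has rank 4, with invariant factors (1,1,1,1).

Now H_k = ker ∂_k / im ∂_{k+1}, so:

  H_0: rank C_0 − rank ∂_1 = 5 − 4 = 1, and the invariant factors of ∂_1 are all 1, so H_0 = Z.
  H_1: rank ker ∂_1 − rank ∂_2 = (5 − 4) − 0 = 1, and there is no ∂_2, so H_1 = Z.

(K is a triangulation of the circle S^1.)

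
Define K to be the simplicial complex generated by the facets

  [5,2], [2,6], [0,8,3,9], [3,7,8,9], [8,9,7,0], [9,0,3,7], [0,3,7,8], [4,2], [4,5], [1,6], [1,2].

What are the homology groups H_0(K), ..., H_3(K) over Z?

Fix the vertex order 0 < 1 < 2 < 3 < 4 < 5 < 6 < 7 < 8 < 9 and write every simplex with vertices in increasing order. Then dim K = 3 and the simplices of K are:

  0-simplices (10): [0], [1], [2], [3], [4], [5], [6], [7], [8], [9]
  1-simplices (16): [0,3], [0,7], [0,8], [0,9], [1,2], [1,6], [2,4], [2,5], [2,6], [3,7], [3,8], [3,9], [4,5], [7,8], [7,9], [8,9]
  2-simplices (10): [0,3,7], [0,3,8], [0,3,9], [0,7,8], [0,7,9], [0,8,9], [3,7,8], [3,7,9], [3,8,9], [7,8,9]
  3-simplices (5): [0,3,7,8], [0,3,7,9], [0,3,8,9], [0,7,8,9], [3,7,8,9]

so the chain groups are C_0 ≅ Z^10, C_1 ≅ Z^16, C_2 ≅ Z^10, C_3 ≅ Z^5.

Boundary ∂_1: C_1 → C_0 maps an edge to its endpoints' difference, ∂[p,q] = q − p.
The 10×16 boundary matrix has rank 8 and Smith normal form diag(1,1,1,1,1,1,1,1).

The boundary map ∂_2: C_2 → C_1 maps a triangle to the signed sum of its edges. For instance
  ∂[0,7,8] = [7,8] − [0,8] + [0,7],
  ∂[7,8,9] = [8,9] − [7,9] + [7,8].
As a 16×10 matrix over Z this has rank 6, with invariant factors (1,1,1,1,1,1).

The boundary map ∂_3: C_3 → C_2 sends each 3-simplex σ to the alternating sum Σ_i (−1)^i (σ with its i-th vertex removed). For instance
  ∂[0,3,7,9] = [3,7,9] − [0,7,9] + [0,3,9] − [0,3,7],
  ∂[3,7,8,9] = [7,8,9] − [3,8,9] + [3,7,9] − [3,7,8].
The resulting 10×5 matrix has rank 4, and its Smith normal form has invariant factors (1,1,1,1).

From H_k ≅ ker(∂_k) / im(∂_{k+1}) we obtain:

  H_0: rank C_0 − rank ∂_1 = 10 − 8 = 2, and the invariant factors of ∂_1 are all 1, so H_0 = Z^2.
  H_1: rank ker ∂_1 − rank ∂_2 = (16 − 8) − 6 = 2, and the invariant factors of ∂_2 are all 1, so H_1 = Z^2.
  H_2: rank ker ∂_2 − rank ∂_3 = (10 − 6) − 4 = 0, and the invariant factors of ∂_3 are all 1, so H_2 = 0.
  H_3: rank ker ∂_3 − rank ∂_4 = (5 − 4) − 0 = 1, and there is no ∂_4, so H_3 = Z.

As a check, the Euler characteristic is 10 − 16 + 10 − 5 = -1, which agrees with 2 − 2 + 0 − 1 = -1.
(K is a triangulation of the disjoint union of the 3-sphere S^3 and a wedge of 2 circles.)

H_0 ≅ Z^2,  H_1 ≅ Z^2,  H_2 = 0,  H_3 ≅ Z.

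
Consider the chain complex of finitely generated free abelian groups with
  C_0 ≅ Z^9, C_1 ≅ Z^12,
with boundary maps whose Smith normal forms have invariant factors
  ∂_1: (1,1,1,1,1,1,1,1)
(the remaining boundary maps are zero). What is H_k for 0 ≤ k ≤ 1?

H_0: b_0 = 9 − 0 − 8 = 1; torsion from ∂_1 factors > 1: none. So H_0 ≅ Z.
H_1: b_1 = 12 − 8 − 0 = 4; torsion from ∂_2 factors > 1: none. So H_1 ≅ Z^4.

H_0 ≅ Z,  H_1 ≅ Z^4.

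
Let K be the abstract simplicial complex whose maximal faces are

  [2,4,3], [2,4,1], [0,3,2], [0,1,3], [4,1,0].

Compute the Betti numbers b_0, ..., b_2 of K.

Order the vertices as 0 < 1 < 2 < 3 < 4. Listing each simplex with vertices in this order, K has dimension 2 with simplices:

  0-simplices (5): [0], [1], [2], [3], [4]
  1-simplices (10): [0,1], [0,2], [0,3], [0,4], [1,2], [1,3], [1,4], [2,3], [2,4], [3,4]
  2-simplices (5): [0,1,3], [0,1,4], [0,2,3], [1,2,4], [2,3,4]

so the chain groups are C_0 ≅ Z^5, C_1 ≅ Z^10, C_2 ≅ Z^5.

Boundary ∂_1: C_1 → C_0 sends each edge [p,q] (with p < q) to q − p. For instance
  ∂[2,3] = [3] − [2].
This gives a 5×10 integer matrix of rank 4; reducing to Smith normal form yields diagonal entries (1,1,1,1).

The boundary map ∂_2: C_2 → C_1 maps a triangle to the signed sum of its edges. For instance
  ∂[2,3,4] = [3,4] − [2,4] + [2,3],
  ∂[0,1,3] = [1,3] − [0,3] + [0,1].
The 10×5 boundary matrix has rank 5 and Smith normal form diag(1,1,1,1,1).

Computing H_k = (kernel of ∂_k) / (image of ∂_{k+1}):

  H_0: rank C_0 − rank ∂_1 = 5 − 4 = 1, and the invariant factors of ∂_1 are all 1, so H_0 = Z.
  H_1: rank ker ∂_1 − rank ∂_2 = (10 − 4) − 5 = 1, and the invariant factors of ∂_2 are all 1, so H_1 = Z.
  H_2: rank ker ∂_2 − rank ∂_3 = (5 − 5) − 0 = 0, and there is no ∂_3, so H_2 = 0.

(K is a triangulation of the Möbius band.)

Hence the Betti numbers are b_0 = 1, b_1 = 1, b_2 = 0.

b_0 = 1, b_1 = 1, b_2 = 0.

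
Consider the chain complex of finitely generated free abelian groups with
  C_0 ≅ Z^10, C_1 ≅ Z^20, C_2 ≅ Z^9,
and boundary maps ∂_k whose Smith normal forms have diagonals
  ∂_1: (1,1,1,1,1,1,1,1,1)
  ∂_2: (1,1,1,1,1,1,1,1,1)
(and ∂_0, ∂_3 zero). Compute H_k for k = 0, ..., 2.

H_0: b_0 = 10 − 0 − 9 = 1; torsion from ∂_1 factors > 1: none. So H_0 = Z.
H_1: b_1 = 20 − 9 − 9 = 2; torsion from ∂_2 factors > 1: none. So H_1 = Z^2.
H_2: b_2 = 9 − 9 − 0 = 0; torsion from ∂_3 factors > 1: none. So H_2 = 0.

H_0 = Z,  H_1 = Z^2,  H_2 = 0.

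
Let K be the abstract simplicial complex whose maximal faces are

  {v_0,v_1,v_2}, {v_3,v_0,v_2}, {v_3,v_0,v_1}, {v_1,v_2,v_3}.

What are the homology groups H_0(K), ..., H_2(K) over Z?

H_0 ≅ Z,  H_1 = 0,  H_2 ≅ Z.

Fix the vertex order v_0 < v_1 < v_2 < v_3 and write every simplex with vertices in increasing order. Then dim K = 2 and the simplices of K are:

  0-simplices (4): [v_0], [v_1], [v_2], [v_3]
  1-simplices (6): [v_0,v_1], [v_0,v_2], [v_0,v_3], [v_1,v_2], [v_1,v_3], [v_2,v_3]
  2-simplices (4): [v_0,v_1,v_2], [v_0,v_1,v_3], [v_0,v_2,v_3], [v_1,v_2,v_3]

so the chain groups are C_0 ≅ Z^4, C_1 ≅ Z^6, C_2 ≅ Z^4.

∂_1: C_1 → C_0 maps an edge to its endpoints' difference, ∂[p,q] = q − p.
As a 4×6 matrix over Z this has rank 3, with invariant factors (1,1,1).

The boundary map ∂_2: C_2 → C_1 acts by ∂[p,q,r] = [q,r] − [p,r] + [p,q]. For instance
  ∂[v_0,v_2,v_3] = [v_2,v_3] − [v_0,v_3] + [v_0,v_2],
  ∂[v_1,v_2,v_3] = [v_2,v_3] − [v_1,v_3] + [v_1,v_2].
The resulting 6×4 matrix has rank 3, and its Smith normal form has invariant factors (1,1,1).

Now H_k = ker ∂_k / im ∂_{k+1}, so:

  H_0: rank C_0 − rank ∂_1 = 4 − 3 = 1, and the invariant factors of ∂_1 are all 1, so H_0 = Z.
  H_1: rank ker ∂_1 − rank ∂_2 = (6 − 3) − 3 = 0, and the invariant factors of ∂_2 are all 1, so H_1 = 0.
  H_2: rank ker ∂_2 − rank ∂_3 = (4 − 3) − 0 = 1, and there is no ∂_3, so H_2 = Z.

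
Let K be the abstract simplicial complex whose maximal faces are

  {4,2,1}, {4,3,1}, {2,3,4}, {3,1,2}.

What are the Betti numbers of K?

b_0 = 1, b_1 = 0, b_2 = 1.

Fix the vertex order 1 < 2 < 3 < 4 and write every simplex with vertices in increasing order. Then dim K = 2 and the simplices of K are:

  0-simplices (4): [1], [2], [3], [4]
  1-simplices (6): [1,2], [1,3], [1,4], [2,3], [2,4], [3,4]
  2-simplices (4): [1,2,3], [1,2,4], [1,3,4], [2,3,4]

so the chain groups are C_0 ≅ Z^4, C_1 ≅ Z^6, C_2 ≅ Z^4.

Boundary ∂_1: C_1 → C_0 sends each edge [p,q] (with p < q) to q − p.
The 4×6 boundary matrix has rank 3 and Smith normal form diag(1,1,1).

The boundary map ∂_2: C_2 → C_1 acts by ∂[p,q,r] = [q,r] − [p,r] + [p,q]. For instance
  ∂[1,2,3] = [2,3] − [1,3] + [1,2],
  ∂[1,3,4] = [3,4] − [1,4] + [1,3].
The resulting 6×4 matrix has rank 3, and its Smith normal form has invariant factors (1,1,1).

Now H_k = ker ∂_k / im ∂_{k+1}, so:

  H_0: rank C_0 − rank ∂_1 = 4 − 3 = 1, and the invariant factors of ∂_1 are all 1, so H_0 ≅ Z.
  H_1: rank ker ∂_1 − rank ∂_2 = (6 − 3) − 3 = 0, and the invariant factors of ∂_2 are all 1, so H_1 ≅ 0.
  H_2: rank ker ∂_2 − rank ∂_3 = (4 − 3) − 0 = 1, and there is no ∂_3, so H_2 ≅ Z.

Hence the Betti numbers are b_0 = 1, b_1 = 0, b_2 = 1.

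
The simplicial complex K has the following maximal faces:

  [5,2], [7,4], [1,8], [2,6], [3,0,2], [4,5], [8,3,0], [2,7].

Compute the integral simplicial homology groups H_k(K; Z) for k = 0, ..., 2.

We work with the vertex ordering 0 < 1 < 2 < 3 < 4 < 5 < 6 < 7 < 8. The simplices of K, each written with vertices in increasing order, are:

  0-simplices (9): [0], [1], [2], [3], [4], [5], [6], [7], [8]
  1-simplices (11): [0,2], [0,3], [0,8], [1,8], [2,3], [2,5], [2,6], [2,7], [3,8], [4,5], [4,7]
  2-simplices (2): [0,2,3], [0,3,8]

Hence C_0 ≅ Z^9, C_1 ≅ Z^11, C_2 ≅ Z^2.

Boundary ∂_1: C_1 → C_0 sends each edge [p,q] (with p < q) to q − p. For instance
  ∂[2,6] = [6] − [2].
The resulting 9×11 matrix has rank 8, and its Smith normal form has invariant factors (1,1,1,1,1,1,1,1).

Boundary ∂_2: C_2 → C_1 acts by ∂[p,q,r] = [q,r] − [p,r] + [p,q]. For instance
  ∂[0,2,3] = [2,3] − [0,3] + [0,2],
  ∂[0,3,8] = [3,8] − [0,8] + [0,3].
As a 11×2 matrix over Z this has rank 2, with invariant factors (1,1).

Computing H_k = (kernel of ∂_k) / (image of ∂_{k+1}):

  H_0: rank C_0 − rank ∂_1 = 9 − 8 = 1, and the invariant factors of ∂_1 are all 1, so H_0 = Z.
  H_1: rank ker ∂_1 − rank ∂_2 = (11 − 8) − 2 = 1, and the invariant factors of ∂_2 are all 1, so H_1 = Z.
  H_2: rank ker ∂_2 − rank ∂_3 = (2 − 2) − 0 = 0, and there is no ∂_3, so H_2 = 0.

As a check, the Euler characteristic is 9 − 11 + 2 = 0, which agrees with 1 − 1 + 0 = 0.

H_0 = Z,  H_1 = Z,  H_2 = 0.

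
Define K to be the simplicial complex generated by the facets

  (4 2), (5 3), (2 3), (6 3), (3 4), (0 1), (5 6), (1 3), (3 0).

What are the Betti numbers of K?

b_0 = 1, b_1 = 3.

We work with the vertex ordering 0 < 1 < 2 < 3 < 4 < 5 < 6. The simplices of K, each written with vertices in increasing order, are:

  0-simplices (7): [0], [1], [2], [3], [4], [5], [6]
  1-simplices (9): [0,1], [0,3], [1,3], [2,3], [2,4], [3,4], [3,5], [3,6], [5,6]

Hence C_0 ≅ Z^7, C_1 ≅ Z^9.

Boundary ∂_1: C_1 → C_0 sends each edge [p,q] (with p < q) to q − p. For instance
  ∂[0,1] = [1] − [0].
The 7×9 boundary matrix has rank 6 and Smith normal form diag(1,1,1,1,1,1).

From H_k ≅ ker(∂_k) / im(∂_{k+1}) we obtain:

  H_0: rank C_0 − rank ∂_1 = 7 − 6 = 1, and the invariant factors of ∂_1 are all 1, so H_0 = Z.
  H_1: rank ker ∂_1 − rank ∂_2 = (9 − 6) − 0 = 3, and there is no ∂_2, so H_1 = Z^3.

(K is a triangulation of a wedge of 3 circles.)

Hence the Betti numbers are b_0 = 1, b_1 = 3.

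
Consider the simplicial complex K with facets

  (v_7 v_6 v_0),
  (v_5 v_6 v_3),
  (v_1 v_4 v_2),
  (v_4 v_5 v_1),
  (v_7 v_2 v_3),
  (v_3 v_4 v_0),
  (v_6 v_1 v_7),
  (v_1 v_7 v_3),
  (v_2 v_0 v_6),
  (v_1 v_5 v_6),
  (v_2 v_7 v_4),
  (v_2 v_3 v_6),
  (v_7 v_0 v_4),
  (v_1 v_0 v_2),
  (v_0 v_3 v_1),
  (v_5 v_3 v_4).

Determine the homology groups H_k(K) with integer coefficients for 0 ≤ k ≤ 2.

H_0 = Z,  H_1 = Z^2,  H_2 = Z.

Order the vertices as v_0 < v_1 < v_2 < v_3 < v_4 < v_5 < v_6 < v_7. Listing each simplex with vertices in this order, K has dimension 2 with simplices:

  0-simplices (8): [v_0], [v_1], [v_2], [v_3], [v_4], [v_5], [v_6], [v_7]
  1-simplices (24): (24 of them)
  2-simplices (16): (16 of them)

Hence C_0 ≅ Z^8, C_1 ≅ Z^24, C_2 ≅ Z^16.

Boundary ∂_1: C_1 → C_0 maps an edge to its endpoints' difference, ∂[p,q] = q − p. For instance
  ∂[v_1,v_4] = [v_4] − [v_1].
This gives a 8×24 integer matrix of rank 7; reducing to Smith normal form yields diagonal entries (1,1,1,1,1,1,1).

The boundary map ∂_2: C_2 → C_1 sends each 2-simplex [p,q,r] to [q,r] − [p,r] + [p,q]. For instance
  ∂[v_2,v_4,v_7] = [v_4,v_7] − [v_2,v_7] + [v_2,v_4],
  ∂[v_0,v_3,v_4] = [v_3,v_4] − [v_0,v_4] + [v_0,v_3].
The 24×16 boundary matrix has rank 15 and Smith normal form diag(1,1,1,1,1,1,1,1,1,1,1,1,1,1,1).

Now H_k = ker ∂_k / im ∂_{k+1}, so:

  H_0: rank C_0 − rank ∂_1 = 8 − 7 = 1, and the invariant factors of ∂_1 are all 1, so H_0 ≅ Z.
  H_1: rank ker ∂_1 − rank ∂_2 = (24 − 7) − 15 = 2, and the invariant factors of ∂_2 are all 1, so H_1 ≅ Z^2.
  H_2: rank ker ∂_2 − rank ∂_3 = (16 − 15) − 0 = 1, and there is no ∂_3, so H_2 ≅ Z.

(K is a triangulation of the torus T^2.)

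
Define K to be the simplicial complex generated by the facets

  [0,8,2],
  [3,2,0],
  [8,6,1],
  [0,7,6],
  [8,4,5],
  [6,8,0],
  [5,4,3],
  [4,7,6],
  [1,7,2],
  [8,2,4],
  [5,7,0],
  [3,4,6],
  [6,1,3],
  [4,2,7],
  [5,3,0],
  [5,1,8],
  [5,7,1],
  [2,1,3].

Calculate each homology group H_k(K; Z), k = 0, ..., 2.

Take the total order 0 < 1 < 2 < 3 < 4 < 5 < 6 < 7 < 8 on the vertex set. Then K (dimension 2) consists of the simplices:

  0-simplices (9): [0], [1], [2], [3], [4], [5], [6], [7], [8]
  1-simplices (27): (27 of them)
  2-simplices (18): [0,2,3], [0,2,8], [0,3,5], [0,5,7], [0,6,7], [0,6,8], [1,2,3], [1,2,7], [1,3,6], [1,5,7], [1,5,8], [1,6,8], [2,4,7], [2,4,8], [3,4,5], [3,4,6], [4,5,8], [4,6,7]

Hence C_0 ≅ Z^9, C_1 ≅ Z^27, C_2 ≅ Z^18.

The boundary map ∂_1: C_1 → C_0 sends each edge [p,q] (with p < q) to q − p. For instance
  ∂[4,7] = [7] − [4].
This gives a 9×27 integer matrix of rank 8; reducing to Smith normal form yields diagonal entries (1,1,1,1,1,1,1,1).

∂_2: C_2 → C_1 sends each 2-simplex [p,q,r] to [q,r] − [p,r] + [p,q]. For instance
  ∂[4,6,7] = [6,7] − [4,7] + [4,6],
  ∂[1,5,7] = [5,7] − [1,7] + [1,5].
The 27×18 boundary matrix has rank 17 and Smith normal form diag(1,1,1,1,1,1,1,1,1,1,1,1,1,1,1,1,1).

Computing H_k = (kernel of ∂_k) / (image of ∂_{k+1}):

  H_0: rank C_0 − rank ∂_1 = 9 − 8 = 1, and the invariant factors of ∂_1 are all 1, so H_0 = Z.
  H_1: rank ker ∂_1 − rank ∂_2 = (27 − 8) − 17 = 2, and the invariant factors of ∂_2 are all 1, so H_1 = Z^2.
  H_2: rank ker ∂_2 − rank ∂_3 = (18 − 17) − 0 = 1, and there is no ∂_3, so H_2 = Z.

As a check, the Euler characteristic is 9 − 27 + 18 = 0, which agrees with 1 − 2 + 1 = 0.

H_0 ≅ Z,  H_1 ≅ Z^2,  H_2 ≅ Z.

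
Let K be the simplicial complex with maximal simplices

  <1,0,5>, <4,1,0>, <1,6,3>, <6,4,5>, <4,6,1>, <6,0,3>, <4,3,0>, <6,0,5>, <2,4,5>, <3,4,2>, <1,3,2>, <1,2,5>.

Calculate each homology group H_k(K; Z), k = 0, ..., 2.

H_0 = Z,  H_1 = Z/2,  H_2 = 0.

K has 7 vertices, 18 edges, 12 triangles.
rank ∂_0 = 0, rank ∂_1 = 6 ⇒ b_0 = 7 − 0 − 6 = 1; all invariant factors of ∂_1 are 1 so no torsion. So H_0 = Z.
rank ∂_1 = 6, rank ∂_2 = 12 ⇒ b_1 = 18 − 6 − 12 = 0; ∂_2 has invariant factor(s) [2] giving torsion. So H_1 = Z/2.
rank ∂_2 = 12, rank ∂_3 = 0 ⇒ b_2 = 12 − 12 − 0 = 0. So H_2 = 0.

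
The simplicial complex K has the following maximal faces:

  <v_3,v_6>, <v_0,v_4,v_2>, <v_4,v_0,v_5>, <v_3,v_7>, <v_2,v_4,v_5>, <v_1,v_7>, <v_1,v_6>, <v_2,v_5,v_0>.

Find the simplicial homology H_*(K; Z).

Fix the vertex order v_0 < v_1 < v_2 < v_3 < v_4 < v_5 < v_6 < v_7 and write every simplex with vertices in increasing order. Then dim K = 2 and the simplices of K are:

  0-simplices (8): [v_0], [v_1], [v_2], [v_3], [v_4], [v_5], [v_6], [v_7]
  1-simplices (10): [v_0,v_2], [v_0,v_4], [v_0,v_5], [v_1,v_6], [v_1,v_7], [v_2,v_4], [v_2,v_5], [v_3,v_6], [v_3,v_7], [v_4,v_5]
  2-simplices (4): [v_0,v_2,v_4], [v_0,v_2,v_5], [v_0,v_4,v_5], [v_2,v_4,v_5]

Hence C_0 ≅ Z^8, C_1 ≅ Z^10, C_2 ≅ Z^4.

The boundary map ∂_1: C_1 → C_0 maps an edge to its endpoints' difference, ∂[p,q] = q − p.
This gives a 8×10 integer matrix of rank 6; reducing to Smith normal form yields diagonal entries (1,1,1,1,1,1).

∂_2: C_2 → C_1 acts by ∂[p,q,r] = [q,r] − [p,r] + [p,q]. For instance
  ∂[v_0,v_4,v_5] = [v_4,v_5] − [v_0,v_5] + [v_0,v_4],
  ∂[v_0,v_2,v_5] = [v_2,v_5] − [v_0,v_5] + [v_0,v_2].
The resulting 10×4 matrix has rank 3, and its Smith normal form has invariant factors (1,1,1).

Computing H_k = (kernel of ∂_k) / (image of ∂_{k+1}):

  H_0: rank C_0 − rank ∂_1 = 8 − 6 = 2, and the invariant factors of ∂_1 are all 1, so H_0 = Z^2.
  H_1: rank ker ∂_1 − rank ∂_2 = (10 − 6) − 3 = 1, and the invariant factors of ∂_2 are all 1, so H_1 = Z.
  H_2: rank ker ∂_2 − rank ∂_3 = (4 − 3) − 0 = 1, and there is no ∂_3, so H_2 = Z.

As a check, the Euler characteristic is 8 − 10 + 4 = 2, which agrees with 2 − 1 + 1 = 2.
(K is a triangulation of the disjoint union of the 2-sphere S^2 and the circle S^1.)

H_0 = Z^2,  H_1 = Z,  H_2 = Z.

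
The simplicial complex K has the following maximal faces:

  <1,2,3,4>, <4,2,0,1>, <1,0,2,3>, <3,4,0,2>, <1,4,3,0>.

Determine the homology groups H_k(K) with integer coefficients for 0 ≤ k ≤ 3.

H_0 ≅ Z,  H_1 = 0,  H_2 = 0,  H_3 ≅ Z.

K has 5 vertices, 10 edges, 10 triangles, 5 3-simplices.
rank ∂_0 = 0, rank ∂_1 = 4 ⇒ b_0 = 5 − 0 − 4 = 1; all invariant factors of ∂_1 are 1 so no torsion. So H_0 ≅ Z.
rank ∂_1 = 4, rank ∂_2 = 6 ⇒ b_1 = 10 − 4 − 6 = 0; all invariant factors of ∂_2 are 1 so no torsion. So H_1 ≅ 0.
rank ∂_2 = 6, rank ∂_3 = 4 ⇒ b_2 = 10 − 6 − 4 = 0; all invariant factors of ∂_3 are 1 so no torsion. So H_2 ≅ 0.
rank ∂_3 = 4, rank ∂_4 = 0 ⇒ b_3 = 5 − 4 − 0 = 1. So H_3 ≅ Z.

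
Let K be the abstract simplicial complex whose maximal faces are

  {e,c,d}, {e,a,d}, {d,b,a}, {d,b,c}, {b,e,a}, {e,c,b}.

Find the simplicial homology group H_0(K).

H_0 ≅ Z.

Take the total order a < b < c < d < e on the vertex set. Then K (dimension 2) consists of the simplices:

  0-simplices (5): a, b, c, d, e
  1-simplices (9): ab, ad, ae, bc, bd, be, cd, ce, de
  2-simplices (6): abd, abe, ade, bcd, bce, cde

Hence C_0 ≅ Z^5, C_1 ≅ Z^9, C_2 ≅ Z^6.

The boundary map ∂_1: C_1 → C_0 sends each edge [p,q] (with p < q) to q − p. For instance
  ∂cd = d − c.
The resulting 5×9 matrix has rank 4, and its Smith normal form has invariant factors (1,1,1,1).

Boundary ∂_2: C_2 → C_1 sends each 2-simplex [p,q,r] to [q,r] − [p,r] + [p,q]. For instance
  ∂abe = be − ae + ab,
  ∂ade = de − ae + ad.
This gives a 9×6 integer matrix of rank 5; reducing to Smith normal form yields diagonal entries (1,1,1,1,1).

Reading off H_k = ker ∂_k / im ∂_{k+1}:

  H_0: rank C_0 − rank ∂_1 = 5 − 4 = 1, and the invariant factors of ∂_1 are all 1, so H_0 ≅ Z.

(K is a triangulation of the 2-sphere S^2.)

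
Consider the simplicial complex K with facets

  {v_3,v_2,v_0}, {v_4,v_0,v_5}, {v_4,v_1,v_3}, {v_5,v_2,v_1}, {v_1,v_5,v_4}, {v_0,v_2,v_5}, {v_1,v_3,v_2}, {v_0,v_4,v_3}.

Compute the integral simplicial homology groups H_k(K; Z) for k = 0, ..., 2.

Fix the vertex order v_0 < v_1 < v_2 < v_3 < v_4 < v_5 and write every simplex with vertices in increasing order. Then dim K = 2 and the simplices of K are:

  0-simplices (6): [v_0], [v_1], [v_2], [v_3], [v_4], [v_5]
  1-simplices (12): [v_0,v_2], [v_0,v_3], [v_0,v_4], [v_0,v_5], [v_1,v_2], [v_1,v_3], [v_1,v_4], [v_1,v_5], [v_2,v_3], [v_2,v_5], [v_3,v_4], [v_4,v_5]
  2-simplices (8): [v_0,v_2,v_3], [v_0,v_2,v_5], [v_0,v_3,v_4], [v_0,v_4,v_5], [v_1,v_2,v_3], [v_1,v_2,v_5], [v_1,v_3,v_4], [v_1,v_4,v_5]

so the chain groups are C_0 ≅ Z^6, C_1 ≅ Z^12, C_2 ≅ Z^8.

The boundary map ∂_1: C_1 → C_0 maps an edge to its endpoints' difference, ∂[p,q] = q − p.
This gives a 6×12 integer matrix of rank 5; reducing to Smith normal form yields diagonal entries (1,1,1,1,1).

Boundary ∂_2: C_2 → C_1 acts by ∂[p,q,r] = [q,r] − [p,r] + [p,q]. For instance
  ∂[v_0,v_4,v_5] = [v_4,v_5] − [v_0,v_5] + [v_0,v_4],
  ∂[v_1,v_4,v_5] = [v_4,v_5] − [v_1,v_5] + [v_1,v_4].
As a 12×8 matrix over Z this has rank 7, with invariant factors (1,1,1,1,1,1,1).

Reading off H_k = ker ∂_k / im ∂_{k+1}:

  H_0: rank C_0 − rank ∂_1 = 6 − 5 = 1, and the invariant factors of ∂_1 are all 1, so H_0 = Z.
  H_1: rank ker ∂_1 − rank ∂_2 = (12 − 5) − 7 = 0, and the invariant factors of ∂_2 are all 1, so H_1 = 0.
  H_2: rank ker ∂_2 − rank ∂_3 = (8 − 7) − 0 = 1, and there is no ∂_3, so H_2 = Z.

(K is a triangulation of the 2-sphere S^2.)

H_0 = Z,  H_1 = 0,  H_2 = Z.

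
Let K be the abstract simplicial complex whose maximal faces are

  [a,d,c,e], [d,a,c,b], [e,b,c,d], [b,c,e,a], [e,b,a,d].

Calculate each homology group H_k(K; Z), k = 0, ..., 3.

K has 5 vertices, 10 edges, 10 triangles, 5 3-simplices.
rank ∂_0 = 0, rank ∂_1 = 4 ⇒ b_0 = 5 − 0 − 4 = 1; all invariant factors of ∂_1 are 1 so no torsion. So H_0 = Z.
rank ∂_1 = 4, rank ∂_2 = 6 ⇒ b_1 = 10 − 4 − 6 = 0; all invariant factors of ∂_2 are 1 so no torsion. So H_1 = 0.
rank ∂_2 = 6, rank ∂_3 = 4 ⇒ b_2 = 10 − 6 − 4 = 0; all invariant factors of ∂_3 are 1 so no torsion. So H_2 = 0.
rank ∂_3 = 4, rank ∂_4 = 0 ⇒ b_3 = 5 − 4 − 0 = 1. So H_3 = Z.

H_0 = Z,  H_1 = 0,  H_2 = 0,  H_3 = Z.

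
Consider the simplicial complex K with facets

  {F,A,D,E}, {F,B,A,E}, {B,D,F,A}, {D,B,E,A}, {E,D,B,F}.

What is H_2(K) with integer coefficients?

Take the total order A < B < D < E < F on the vertex set. Then K (dimension 3) consists of the simplices:

  0-simplices (5): A, B, D, E, F
  1-simplices (10): AB, AD, AE, AF, BD, BE, BF, DE, DF, EF
  2-simplices (10): ABD, ABE, ABF, ADE, ADF, AEF, BDE, BDF, BEF, DEF
  3-simplices (5): ABDE, ABDF, ABEF, ADEF, BDEF

so the chain groups are C_0 ≅ Z^5, C_1 ≅ Z^10, C_2 ≅ Z^10, C_3 ≅ Z^5.

Boundary ∂_1: C_1 → C_0 maps an edge to its endpoints' difference, ∂[p,q] = q − p. For instance
  ∂BD = D − B.
The 5×10 boundary matrix has rank 4 and Smith normal form diag(1,1,1,1).

The boundary map ∂_2: C_2 → C_1 maps a triangle to the signed sum of its edges. For instance
  ∂AEF = EF − AF + AE,
  ∂ABE = BE − AE + AB.
The resulting 10×10 matrix has rank 6, and its Smith normal form has invariant factors (1,1,1,1,1,1).

The boundary map ∂_3: C_3 → C_2 sends each 3-simplex σ to the alternating sum Σ_i (−1)^i (σ with its i-th vertex removed). For instance
  ∂ABDF = BDF − ADF + ABF − ABD,
  ∂ADEF = DEF − AEF + ADF − ADE.
The 10×5 boundary matrix has rank 4 and Smith normal form diag(1,1,1,1).

From H_k ≅ ker(∂_k) / im(∂_{k+1}) we obtain:

  H_2: rank ker ∂_2 − rank ∂_3 = (10 − 6) − 4 = 0, and the invariant factors of ∂_3 are all 1, so H_2 ≅ 0.

(K is a triangulation of the 3-sphere S^3.)

H_2 = 0.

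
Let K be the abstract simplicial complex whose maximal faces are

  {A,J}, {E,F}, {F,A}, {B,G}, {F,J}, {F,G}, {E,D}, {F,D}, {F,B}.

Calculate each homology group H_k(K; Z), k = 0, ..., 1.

H_0 = Z,  H_1 = Z^3.

K has 7 vertices, 9 edges.
rank ∂_0 = 0, rank ∂_1 = 6 ⇒ b_0 = 7 − 0 − 6 = 1; all invariant factors of ∂_1 are 1 so no torsion. So H_0 = Z.
rank ∂_1 = 6, rank ∂_2 = 0 ⇒ b_1 = 9 − 6 − 0 = 3. So H_1 = Z^3.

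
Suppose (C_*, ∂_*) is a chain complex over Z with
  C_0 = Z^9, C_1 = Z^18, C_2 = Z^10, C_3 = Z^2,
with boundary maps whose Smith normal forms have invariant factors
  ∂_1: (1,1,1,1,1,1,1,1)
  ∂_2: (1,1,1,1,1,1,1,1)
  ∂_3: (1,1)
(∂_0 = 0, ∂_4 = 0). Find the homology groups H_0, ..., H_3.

H_0 ≅ Z,  H_1 ≅ Z^2,  H_2 = 0,  H_3 = 0.

H_0: b_0 = 9 − 0 − 8 = 1; torsion from ∂_1 factors > 1: none. So H_0 ≅ Z.
H_1: b_1 = 18 − 8 − 8 = 2; torsion from ∂_2 factors > 1: none. So H_1 ≅ Z^2.
H_2: b_2 = 10 − 8 − 2 = 0; torsion from ∂_3 factors > 1: none. So H_2 ≅ 0.
H_3: b_3 = 2 − 2 − 0 = 0; torsion from ∂_4 factors > 1: none. So H_3 ≅ 0.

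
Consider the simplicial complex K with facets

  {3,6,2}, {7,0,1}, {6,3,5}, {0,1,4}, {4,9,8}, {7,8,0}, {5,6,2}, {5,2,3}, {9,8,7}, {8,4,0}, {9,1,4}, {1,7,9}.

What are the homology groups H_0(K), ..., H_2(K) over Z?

We work with the vertex ordering 0 < 1 < 2 < 3 < 4 < 5 < 6 < 7 < 8 < 9. The simplices of K, each written with vertices in increasing order, are:

  0-simplices (10): [0], [1], [2], [3], [4], [5], [6], [7], [8], [9]
  1-simplices (18): [0,1], [0,4], [0,7], [0,8], [1,4], [1,7], [1,9], [2,3], [2,5], [2,6], [3,5], [3,6], [4,8], [4,9], [5,6], [7,8], [7,9], [8,9]
  2-simplices (12): [0,1,4], [0,1,7], [0,4,8], [0,7,8], [1,4,9], [1,7,9], [2,3,5], [2,3,6], [2,5,6], [3,5,6], [4,8,9], [7,8,9]

Hence C_0 ≅ Z^10, C_1 ≅ Z^18, C_2 ≅ Z^12.

∂_1: C_1 → C_0 is given by ∂[p,q] = [q] − [p].
This gives a 10×18 integer matrix of rank 8; reducing to Smith normal form yields diagonal entries (1,1,1,1,1,1,1,1).

∂_2: C_2 → C_1 maps a triangle to the signed sum of its edges. For instance
  ∂[1,7,9] = [7,9] − [1,9] + [1,7],
  ∂[1,4,9] = [4,9] − [1,9] + [1,4].
This gives a 18×12 integer matrix of rank 10; reducing to Smith normal form yields diagonal entries (1,1,1,1,1,1,1,1,1,1).

From H_k ≅ ker(∂_k) / im(∂_{k+1}) we obtain:

  H_0: rank C_0 − rank ∂_1 = 10 − 8 = 2, and the invariant factors of ∂_1 are all 1, so H_0 ≅ Z^2.
  H_1: rank ker ∂_1 − rank ∂_2 = (18 − 8) − 10 = 0, and the invariant factors of ∂_2 are all 1, so H_1 ≅ 0.
  H_2: rank ker ∂_2 − rank ∂_3 = (12 − 10) − 0 = 2, and there is no ∂_3, so H_2 ≅ Z^2.

H_0 ≅ Z^2,  H_1 = 0,  H_2 ≅ Z^2.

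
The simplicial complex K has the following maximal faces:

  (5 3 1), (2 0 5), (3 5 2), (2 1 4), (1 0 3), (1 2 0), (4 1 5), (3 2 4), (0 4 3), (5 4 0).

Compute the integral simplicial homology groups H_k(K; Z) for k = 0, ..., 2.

We work with the vertex ordering 0 < 1 < 2 < 3 < 4 < 5. The simplices of K, each written with vertices in increasing order, are:

  0-simplices (6): [0], [1], [2], [3], [4], [5]
  1-simplices (15): [0,1], [0,2], [0,3], [0,4], [0,5], [1,2], [1,3], [1,4], [1,5], [2,3], [2,4], [2,5], [3,4], [3,5], [4,5]
  2-simplices (10): [0,1,2], [0,1,3], [0,2,5], [0,3,4], [0,4,5], [1,2,4], [1,3,5], [1,4,5], [2,3,4], [2,3,5]

giving chain groups C_0 ≅ Z^6, C_1 ≅ Z^15, C_2 ≅ Z^10.

∂_1: C_1 → C_0 sends each edge [p,q] (with p < q) to q − p. For instance
  ∂[1,4] = [4] − [1].
The resulting 6×15 matrix has rank 5, and its Smith normal form has invariant factors (1,1,1,1,1).

∂_2: C_2 → C_1 acts by ∂[p,q,r] = [q,r] − [p,r] + [p,q]. For instance
  ∂[1,3,5] = [3,5] − [1,5] + [1,3],
  ∂[0,4,5] = [4,5] − [0,5] + [0,4].
This gives a 15×10 integer matrix of rank 10; reducing to Smith normal form yields diagonal entries (1,1,1,1,1,1,1,1,1,2).

From H_k ≅ ker(∂_k) / im(∂_{k+1}) we obtain:

  H_0: rank C_0 − rank ∂_1 = 6 − 5 = 1, and the invariant factors of ∂_1 are all 1, so H_0 ≅ Z.
  H_1: rank ker ∂_1 − rank ∂_2 = (15 − 5) − 10 = 0, and ∂_2 has invariant factor 2 > 1, so H_1 ≅ Z/2.
  H_2: rank ker ∂_2 − rank ∂_3 = (10 − 10) − 0 = 0, and there is no ∂_3, so H_2 ≅ 0.

H_0 ≅ Z,  H_1 ≅ Z/2,  H_2 = 0.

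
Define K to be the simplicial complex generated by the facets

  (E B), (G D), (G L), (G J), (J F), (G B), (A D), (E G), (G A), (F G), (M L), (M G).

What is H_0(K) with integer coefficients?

Order the vertices as A < B < D < E < F < G < J < L < M. Listing each simplex with vertices in this order, K has dimension 1 with simplices:

  0-simplices (9): A, B, D, E, F, G, J, L, M
  1-simplices (12): AD, AG, BE, BG, DG, EG, FG, FJ, GJ, GL, GM, LM

giving chain groups C_0 ≅ Z^9, C_1 ≅ Z^12.

Boundary ∂_1: C_1 → C_0 maps an edge to its endpoints' difference, ∂[p,q] = q − p. For instance
  ∂AG = G − A.
The 9×12 boundary matrix has rank 8 and Smith normal form diag(1,1,1,1,1,1,1,1).

Reading off H_k = ker ∂_k / im ∂_{k+1}:

  H_0: rank C_0 − rank ∂_1 = 9 − 8 = 1, and the invariant factors of ∂_1 are all 1, so H_0 = Z.

H_0 = Z.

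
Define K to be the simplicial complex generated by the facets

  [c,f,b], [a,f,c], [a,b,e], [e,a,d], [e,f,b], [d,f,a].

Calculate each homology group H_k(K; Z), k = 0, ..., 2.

H_0 = Z,  H_1 = Z,  H_2 = 0.

Take the total order a < b < c < d < e < f on the vertex set. Then K (dimension 2) consists of the simplices:

  0-simplices (6): a, b, c, d, e, f
  1-simplices (12): ab, ac, ad, ae, af, bc, be, bf, cf, de, df, ef
  2-simplices (6): abe, acf, ade, adf, bcf, bef

giving chain groups C_0 ≅ Z^6, C_1 ≅ Z^12, C_2 ≅ Z^6.

Boundary ∂_1: C_1 → C_0 is given by ∂[p,q] = [q] − [p].
This gives a 6×12 integer matrix of rank 5; reducing to Smith normal form yields diagonal entries (1,1,1,1,1).

∂_2: C_2 → C_1 acts by ∂[p,q,r] = [q,r] − [p,r] + [p,q]. For instance
  ∂bcf = cf − bf + bc,
  ∂abe = be − ae + ab.
The resulting 12×6 matrix has rank 6, and its Smith normal form has invariant factors (1,1,1,1,1,1).

From H_k ≅ ker(∂_k) / im(∂_{k+1}) we obtain:

  H_0: rank C_0 − rank ∂_1 = 6 − 5 = 1, and the invariant factors of ∂_1 are all 1, so H_0 ≅ Z.
  H_1: rank ker ∂_1 − rank ∂_2 = (12 − 5) − 6 = 1, and the invariant factors of ∂_2 are all 1, so H_1 ≅ Z.
  H_2: rank ker ∂_2 − rank ∂_3 = (6 − 6) − 0 = 0, and there is no ∂_3, so H_2 ≅ 0.

(K is a triangulation of the cylinder S^1 x I.)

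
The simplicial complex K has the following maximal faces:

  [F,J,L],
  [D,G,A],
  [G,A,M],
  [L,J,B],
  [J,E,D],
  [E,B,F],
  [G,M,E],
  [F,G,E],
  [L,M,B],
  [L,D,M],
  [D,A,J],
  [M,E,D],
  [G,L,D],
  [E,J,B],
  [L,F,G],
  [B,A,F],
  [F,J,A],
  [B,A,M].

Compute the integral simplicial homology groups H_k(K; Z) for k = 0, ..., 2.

H_0 ≅ Z,  H_1 ≅ Z × Z/2,  H_2 = 0.

K has 9 vertices, 27 edges, 18 triangles.
rank ∂_0 = 0, rank ∂_1 = 8 ⇒ b_0 = 9 − 0 − 8 = 1; all invariant factors of ∂_1 are 1 so no torsion. So H_0 = Z.
rank ∂_1 = 8, rank ∂_2 = 18 ⇒ b_1 = 27 − 8 − 18 = 1; ∂_2 has invariant factor(s) [2] giving torsion. So H_1 = Z × Z/2.
rank ∂_2 = 18, rank ∂_3 = 0 ⇒ b_2 = 18 − 18 − 0 = 0. So H_2 = 0.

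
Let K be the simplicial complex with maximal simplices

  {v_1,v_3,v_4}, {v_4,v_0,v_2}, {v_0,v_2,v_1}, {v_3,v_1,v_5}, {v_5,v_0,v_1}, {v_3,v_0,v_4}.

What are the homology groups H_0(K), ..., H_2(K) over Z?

Fix the vertex order v_0 < v_1 < v_2 < v_3 < v_4 < v_5 and write every simplex with vertices in increasing order. Then dim K = 2 and the simplices of K are:

  0-simplices (6): [v_0], [v_1], [v_2], [v_3], [v_4], [v_5]
  1-simplices (12): [v_0,v_1], [v_0,v_2], [v_0,v_3], [v_0,v_4], [v_0,v_5], [v_1,v_2], [v_1,v_3], [v_1,v_4], [v_1,v_5], [v_2,v_4], [v_3,v_4], [v_3,v_5]
  2-simplices (6): [v_0,v_1,v_2], [v_0,v_1,v_5], [v_0,v_2,v_4], [v_0,v_3,v_4], [v_1,v_3,v_4], [v_1,v_3,v_5]

so the chain groups are C_0 ≅ Z^6, C_1 ≅ Z^12, C_2 ≅ Z^6.

∂_1: C_1 → C_0 sends each edge [p,q] (with p < q) to q − p. For instance
  ∂[v_1,v_5] = [v_5] − [v_1].
This gives a 6×12 integer matrix of rank 5; reducing to Smith normal form yields diagonal entries (1,1,1,1,1).

The boundary map ∂_2: C_2 → C_1 acts by ∂[p,q,r] = [q,r] − [p,r] + [p,q]. For instance
  ∂[v_0,v_1,v_2] = [v_1,v_2] − [v_0,v_2] + [v_0,v_1],
  ∂[v_1,v_3,v_5] = [v_3,v_5] − [v_1,v_5] + [v_1,v_3].
The resulting 12×6 matrix has rank 6, and its Smith normal form has invariant factors (1,1,1,1,1,1).

From H_k ≅ ker(∂_k) / im(∂_{k+1}) we obtain:

  H_0: rank C_0 − rank ∂_1 = 6 − 5 = 1, and the invariant factors of ∂_1 are all 1, so H_0 ≅ Z.
  H_1: rank ker ∂_1 − rank ∂_2 = (12 − 5) − 6 = 1, and the invariant factors of ∂_2 are all 1, so H_1 ≅ Z.
  H_2: rank ker ∂_2 − rank ∂_3 = (6 − 6) − 0 = 0, and there is no ∂_3, so H_2 ≅ 0.

H_0 ≅ Z,  H_1 ≅ Z,  H_2 = 0.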